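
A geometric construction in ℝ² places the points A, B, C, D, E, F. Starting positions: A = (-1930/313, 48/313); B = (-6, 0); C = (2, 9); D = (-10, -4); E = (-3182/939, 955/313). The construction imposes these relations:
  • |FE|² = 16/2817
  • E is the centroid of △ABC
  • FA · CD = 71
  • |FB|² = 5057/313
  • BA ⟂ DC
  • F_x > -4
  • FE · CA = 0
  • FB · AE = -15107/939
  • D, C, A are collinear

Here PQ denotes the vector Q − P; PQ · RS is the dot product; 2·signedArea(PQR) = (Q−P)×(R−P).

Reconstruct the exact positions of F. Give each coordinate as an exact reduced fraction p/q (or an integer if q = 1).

1. F_x = -1078/313  [FE · CA = 0 ∩ FB · AE = -15107/939]
2. F_y = 971/313  [FE · CA = 0 ∩ FB · AE = -15107/939]
   → F = (-1078/313, 971/313)

F = (-1078/313, 971/313)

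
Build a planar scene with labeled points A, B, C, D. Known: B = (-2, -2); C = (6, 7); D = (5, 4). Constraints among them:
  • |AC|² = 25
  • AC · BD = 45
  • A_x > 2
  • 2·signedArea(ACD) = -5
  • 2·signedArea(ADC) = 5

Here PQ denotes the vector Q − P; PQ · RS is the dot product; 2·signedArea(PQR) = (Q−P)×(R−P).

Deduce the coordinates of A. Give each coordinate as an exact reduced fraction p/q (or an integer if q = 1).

1. A_x = 3  [2·signedArea(ADC) = 5 ∩ AC · BD = 45]
2. A_y = 3  [2·signedArea(ADC) = 5 ∩ AC · BD = 45]
   → A = (3, 3)

A = (3, 3)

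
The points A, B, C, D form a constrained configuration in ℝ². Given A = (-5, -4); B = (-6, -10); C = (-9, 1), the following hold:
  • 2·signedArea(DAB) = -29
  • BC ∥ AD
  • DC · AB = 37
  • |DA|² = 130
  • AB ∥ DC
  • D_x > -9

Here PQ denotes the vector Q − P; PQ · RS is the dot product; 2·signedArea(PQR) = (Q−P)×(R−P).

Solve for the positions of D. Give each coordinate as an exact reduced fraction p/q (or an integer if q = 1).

D = (-8, 7)

1. D_x = -8  [AB ∥ DC ∩ BC ∥ AD]
2. D_y = 7  [AB ∥ DC ∩ BC ∥ AD]
   → D = (-8, 7)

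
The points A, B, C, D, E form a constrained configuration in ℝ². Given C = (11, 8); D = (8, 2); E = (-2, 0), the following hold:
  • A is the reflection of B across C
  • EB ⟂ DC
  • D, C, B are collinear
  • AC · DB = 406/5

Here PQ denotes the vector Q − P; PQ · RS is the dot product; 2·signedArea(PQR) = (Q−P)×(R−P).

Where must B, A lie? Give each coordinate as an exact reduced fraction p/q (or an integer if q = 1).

1. B_x = 26/5  [D, C, B are collinear ∩ EB ⟂ DC]
2. B_y = -18/5  [D, C, B are collinear ∩ EB ⟂ DC]
   → B = (26/5, -18/5)
3. A_x = 84/5  [A is the reflection of B across C]
4. A_y = 98/5  [A is the reflection of B across C]
   → A = (84/5, 98/5)

A = (84/5, 98/5)
B = (26/5, -18/5)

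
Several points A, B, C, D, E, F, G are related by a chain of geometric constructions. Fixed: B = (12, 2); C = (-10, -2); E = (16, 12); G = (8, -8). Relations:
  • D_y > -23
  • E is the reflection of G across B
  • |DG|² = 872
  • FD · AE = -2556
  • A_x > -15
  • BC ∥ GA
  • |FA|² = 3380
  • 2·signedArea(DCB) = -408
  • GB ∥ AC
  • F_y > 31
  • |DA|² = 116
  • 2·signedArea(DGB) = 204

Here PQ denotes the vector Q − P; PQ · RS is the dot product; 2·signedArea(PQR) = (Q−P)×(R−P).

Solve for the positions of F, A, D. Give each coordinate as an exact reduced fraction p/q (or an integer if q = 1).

A = (-14, -12)
D = (-18, -22)
F = (24, 32)

1. A_x = -14  [GB ∥ AC ∩ BC ∥ GA]
2. A_y = -12  [GB ∥ AC ∩ BC ∥ GA]
   → A = (-14, -12)
3. D_x = -18  [2·signedArea(DCB) = -408 ∩ 2·signedArea(DGB) = 204]
4. D_y = -22  [2·signedArea(DCB) = -408 ∩ 2·signedArea(DGB) = 204]
   → D = (-18, -22)
5. F_x = 24  [line -30·x + -24·y + 1488 = 0 ∩ |FA|² = 3380]
6. F_y = 32  [line -30·x + -24·y + 1488 = 0 ∩ |FA|² = 3380]
   → F = (24, 32)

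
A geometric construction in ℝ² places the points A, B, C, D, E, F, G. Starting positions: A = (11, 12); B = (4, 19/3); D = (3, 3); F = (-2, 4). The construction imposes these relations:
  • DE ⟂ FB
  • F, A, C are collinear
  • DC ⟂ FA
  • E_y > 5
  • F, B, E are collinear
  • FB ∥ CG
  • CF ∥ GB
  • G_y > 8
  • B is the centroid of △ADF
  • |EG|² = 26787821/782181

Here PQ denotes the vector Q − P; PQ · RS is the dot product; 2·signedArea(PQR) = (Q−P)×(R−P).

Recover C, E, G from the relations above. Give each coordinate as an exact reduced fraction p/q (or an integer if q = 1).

C = (275/233, 1388/233)
E = (748/373, 2073/373)
G = (1673/233, 5795/699)

1. C_x = 275/233  [F, A, C are collinear ∩ DC ⟂ FA]
2. C_y = 1388/233  [F, A, C are collinear ∩ DC ⟂ FA]
   → C = (275/233, 1388/233)
3. E_x = 748/373  [F, B, E are collinear ∩ DE ⟂ FB]
4. E_y = 2073/373  [F, B, E are collinear ∩ DE ⟂ FB]
   → E = (748/373, 2073/373)
5. G_x = 1673/233  [CF ∥ GB ∩ FB ∥ CG]
6. G_y = 5795/699  [CF ∥ GB ∩ FB ∥ CG]
   → G = (1673/233, 5795/699)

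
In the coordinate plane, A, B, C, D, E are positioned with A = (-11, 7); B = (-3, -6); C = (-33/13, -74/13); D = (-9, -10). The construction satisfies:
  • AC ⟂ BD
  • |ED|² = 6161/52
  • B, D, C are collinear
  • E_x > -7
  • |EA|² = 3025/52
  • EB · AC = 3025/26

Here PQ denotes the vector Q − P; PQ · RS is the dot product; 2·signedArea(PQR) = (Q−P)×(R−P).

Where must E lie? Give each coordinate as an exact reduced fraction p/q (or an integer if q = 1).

E = (-88/13, 17/26)

1. E_x = -88/13  [line -110/13·x + 165/13·y + -1705/26 = 0 ∩ |ED|² = 6161/52]
2. E_y = 17/26  [line -110/13·x + 165/13·y + -1705/26 = 0 ∩ |ED|² = 6161/52]
   → E = (-88/13, 17/26)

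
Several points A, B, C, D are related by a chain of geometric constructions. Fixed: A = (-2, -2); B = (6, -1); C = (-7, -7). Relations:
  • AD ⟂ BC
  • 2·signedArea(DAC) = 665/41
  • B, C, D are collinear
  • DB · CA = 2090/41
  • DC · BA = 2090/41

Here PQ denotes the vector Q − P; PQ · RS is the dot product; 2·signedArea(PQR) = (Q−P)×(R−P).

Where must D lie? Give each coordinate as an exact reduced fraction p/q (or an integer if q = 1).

D = (-40/41, -173/41)

1. D_x = -40/41  [B, C, D are collinear ∩ AD ⟂ BC]
2. D_y = -173/41  [B, C, D are collinear ∩ AD ⟂ BC]
   → D = (-40/41, -173/41)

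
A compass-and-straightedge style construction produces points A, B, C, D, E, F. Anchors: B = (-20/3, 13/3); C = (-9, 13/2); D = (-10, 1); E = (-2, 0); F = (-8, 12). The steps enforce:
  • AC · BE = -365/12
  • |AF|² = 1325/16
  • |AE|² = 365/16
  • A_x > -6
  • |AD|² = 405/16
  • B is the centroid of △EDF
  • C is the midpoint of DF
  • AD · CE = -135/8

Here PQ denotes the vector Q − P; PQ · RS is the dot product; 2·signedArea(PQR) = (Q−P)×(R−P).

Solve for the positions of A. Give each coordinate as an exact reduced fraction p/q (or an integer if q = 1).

1. A_x = -11/2  [line -7·x + 13/2·y + -477/8 = 0 ∩ |AE|² = 365/16]
2. A_y = 13/4  [line -7·x + 13/2·y + -477/8 = 0 ∩ |AE|² = 365/16]
   → A = (-11/2, 13/4)

A = (-11/2, 13/4)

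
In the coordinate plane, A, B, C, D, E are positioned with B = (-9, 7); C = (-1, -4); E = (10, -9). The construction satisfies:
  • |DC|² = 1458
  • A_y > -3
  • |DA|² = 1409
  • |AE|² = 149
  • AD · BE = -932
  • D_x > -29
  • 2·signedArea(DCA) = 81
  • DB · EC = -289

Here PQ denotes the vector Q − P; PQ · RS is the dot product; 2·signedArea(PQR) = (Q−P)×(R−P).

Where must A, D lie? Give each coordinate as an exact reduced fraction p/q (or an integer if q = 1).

A = (0, -2)
D = (-28, 23)

1. D_x = -28  [line 11·x + -5·y + 423 = 0 ∩ |DC|² = 1458]
2. D_y = 23  [line 11·x + -5·y + 423 = 0 ∩ |DC|² = 1458]
   → D = (-28, 23)
3. A_x = 0  [AD · BE = -932 ∩ 2·signedArea(DCA) = 81]
4. A_y = -2  [AD · BE = -932 ∩ 2·signedArea(DCA) = 81]
   → A = (0, -2)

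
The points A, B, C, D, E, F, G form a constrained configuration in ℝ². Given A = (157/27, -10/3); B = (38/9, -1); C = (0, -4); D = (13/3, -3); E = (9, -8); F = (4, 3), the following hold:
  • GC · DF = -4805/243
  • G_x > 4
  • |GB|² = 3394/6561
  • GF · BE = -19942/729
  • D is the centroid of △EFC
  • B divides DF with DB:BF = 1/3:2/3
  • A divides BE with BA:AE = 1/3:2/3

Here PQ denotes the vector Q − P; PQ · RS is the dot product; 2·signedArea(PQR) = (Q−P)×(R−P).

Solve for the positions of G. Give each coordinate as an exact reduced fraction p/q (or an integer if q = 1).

1. G_x = 379/81  [GC · DF = -4805/243 ∩ GF · BE = -19942/729]
2. G_y = -4/9  [GC · DF = -4805/243 ∩ GF · BE = -19942/729]
   → G = (379/81, -4/9)

G = (379/81, -4/9)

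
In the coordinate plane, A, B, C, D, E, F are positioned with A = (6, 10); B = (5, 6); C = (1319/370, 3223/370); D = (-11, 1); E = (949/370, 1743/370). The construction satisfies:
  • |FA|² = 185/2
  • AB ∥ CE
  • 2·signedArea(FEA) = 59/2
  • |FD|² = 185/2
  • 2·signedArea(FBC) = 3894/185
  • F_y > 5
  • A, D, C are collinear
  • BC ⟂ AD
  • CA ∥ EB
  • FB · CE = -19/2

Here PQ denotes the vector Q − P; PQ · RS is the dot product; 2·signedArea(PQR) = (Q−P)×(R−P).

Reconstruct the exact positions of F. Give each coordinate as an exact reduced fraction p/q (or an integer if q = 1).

1. F_x = -5/2  [2·signedArea(FEA) = 59/2 ∩ FB · CE = -19/2]
2. F_y = 11/2  [2·signedArea(FEA) = 59/2 ∩ FB · CE = -19/2]
   → F = (-5/2, 11/2)

F = (-5/2, 11/2)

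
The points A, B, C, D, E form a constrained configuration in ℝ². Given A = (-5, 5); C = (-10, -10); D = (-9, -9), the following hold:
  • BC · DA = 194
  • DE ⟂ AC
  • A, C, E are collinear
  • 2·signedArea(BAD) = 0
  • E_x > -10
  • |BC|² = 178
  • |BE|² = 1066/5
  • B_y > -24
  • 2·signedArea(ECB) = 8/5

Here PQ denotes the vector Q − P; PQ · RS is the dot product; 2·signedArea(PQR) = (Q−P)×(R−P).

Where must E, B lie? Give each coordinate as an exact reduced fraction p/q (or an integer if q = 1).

1. E_x = -48/5  [A, C, E are collinear ∩ DE ⟂ AC]
2. E_y = -44/5  [A, C, E are collinear ∩ DE ⟂ AC]
   → E = (-48/5, -44/5)
3. B_x = -13  [2·signedArea(BAD) = 0 ∩ BC · DA = 194]
4. B_y = -23  [2·signedArea(BAD) = 0 ∩ BC · DA = 194]
   → B = (-13, -23)

B = (-13, -23)
E = (-48/5, -44/5)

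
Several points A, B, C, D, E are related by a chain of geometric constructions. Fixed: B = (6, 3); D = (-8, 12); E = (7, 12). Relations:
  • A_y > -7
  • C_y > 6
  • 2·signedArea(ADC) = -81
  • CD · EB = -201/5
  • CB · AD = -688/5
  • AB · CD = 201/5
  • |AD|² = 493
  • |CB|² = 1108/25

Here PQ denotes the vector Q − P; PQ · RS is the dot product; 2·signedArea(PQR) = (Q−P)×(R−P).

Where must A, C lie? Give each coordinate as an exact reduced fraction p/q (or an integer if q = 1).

A = (5, -6)
C = (2/5, 33/5)

1. C_x = 2/5  [line 1·x + 9·y + -299/5 = 0 ∩ |CB|² = 1108/25]
2. C_y = 33/5  [line 1·x + 9·y + -299/5 = 0 ∩ |CB|² = 1108/25]
   → C = (2/5, 33/5)
3. A_x = 5  [AB · CD = 201/5 ∩ 2·signedArea(ADC) = -81]
4. A_y = -6  [AB · CD = 201/5 ∩ 2·signedArea(ADC) = -81]
   → A = (5, -6)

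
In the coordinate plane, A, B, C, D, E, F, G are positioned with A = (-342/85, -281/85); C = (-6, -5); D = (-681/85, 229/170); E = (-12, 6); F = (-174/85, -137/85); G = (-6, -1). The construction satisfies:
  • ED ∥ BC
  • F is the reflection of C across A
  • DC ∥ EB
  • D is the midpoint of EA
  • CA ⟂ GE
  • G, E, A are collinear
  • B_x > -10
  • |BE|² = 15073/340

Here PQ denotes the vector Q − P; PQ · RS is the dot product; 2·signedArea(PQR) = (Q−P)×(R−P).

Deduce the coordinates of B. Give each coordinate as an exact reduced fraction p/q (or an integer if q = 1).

B = (-849/85, -59/170)

1. B_x = -849/85  [ED ∥ BC ∩ DC ∥ EB]
2. B_y = -59/170  [ED ∥ BC ∩ DC ∥ EB]
   → B = (-849/85, -59/170)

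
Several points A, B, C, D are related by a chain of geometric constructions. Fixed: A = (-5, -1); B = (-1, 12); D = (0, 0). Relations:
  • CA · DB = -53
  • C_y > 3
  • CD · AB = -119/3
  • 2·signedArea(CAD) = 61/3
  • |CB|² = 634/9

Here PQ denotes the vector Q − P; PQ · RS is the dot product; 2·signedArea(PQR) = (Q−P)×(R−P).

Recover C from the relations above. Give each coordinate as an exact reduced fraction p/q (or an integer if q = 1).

C = (-2, 11/3)

1. C_x = -2  [CA · DB = -53 ∩ 2·signedArea(CAD) = 61/3]
2. C_y = 11/3  [CA · DB = -53 ∩ 2·signedArea(CAD) = 61/3]
   → C = (-2, 11/3)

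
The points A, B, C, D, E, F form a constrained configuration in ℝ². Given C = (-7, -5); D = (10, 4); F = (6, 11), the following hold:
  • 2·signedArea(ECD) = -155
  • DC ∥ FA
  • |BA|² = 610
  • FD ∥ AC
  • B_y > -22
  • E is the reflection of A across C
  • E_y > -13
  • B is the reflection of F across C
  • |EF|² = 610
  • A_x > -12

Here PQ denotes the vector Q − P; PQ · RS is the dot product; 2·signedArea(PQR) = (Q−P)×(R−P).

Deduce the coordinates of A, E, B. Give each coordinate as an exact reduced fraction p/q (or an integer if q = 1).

1. A_x = -11  [FD ∥ AC ∩ DC ∥ FA]
2. A_y = 2  [FD ∥ AC ∩ DC ∥ FA]
   → A = (-11, 2)
3. E_x = -3  [E is the reflection of A across C]
4. E_y = -12  [E is the reflection of A across C]
   → E = (-3, -12)
5. B_x = -20  [B is the reflection of F across C]
6. B_y = -21  [B is the reflection of F across C]
   → B = (-20, -21)

A = (-11, 2)
B = (-20, -21)
E = (-3, -12)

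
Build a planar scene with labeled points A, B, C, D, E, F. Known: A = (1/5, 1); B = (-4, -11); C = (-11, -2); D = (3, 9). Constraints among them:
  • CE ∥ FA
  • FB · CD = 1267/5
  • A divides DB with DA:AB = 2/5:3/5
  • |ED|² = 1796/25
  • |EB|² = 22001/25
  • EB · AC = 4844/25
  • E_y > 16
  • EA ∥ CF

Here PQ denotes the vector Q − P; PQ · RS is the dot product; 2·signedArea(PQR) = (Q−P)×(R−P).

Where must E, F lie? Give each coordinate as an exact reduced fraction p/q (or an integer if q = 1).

E = (29/5, 17)
F = (-83/5, -18)

1. E_x = 29/5  [line 56/5·x + 3·y + -2899/25 = 0 ∩ |EB|² = 22001/25]
2. E_y = 17  [line 56/5·x + 3·y + -2899/25 = 0 ∩ |EB|² = 22001/25]
   → E = (29/5, 17)
3. F_x = -83/5  [CE ∥ FA ∩ EA ∥ CF]
4. F_y = -18  [CE ∥ FA ∩ EA ∥ CF]
   → F = (-83/5, -18)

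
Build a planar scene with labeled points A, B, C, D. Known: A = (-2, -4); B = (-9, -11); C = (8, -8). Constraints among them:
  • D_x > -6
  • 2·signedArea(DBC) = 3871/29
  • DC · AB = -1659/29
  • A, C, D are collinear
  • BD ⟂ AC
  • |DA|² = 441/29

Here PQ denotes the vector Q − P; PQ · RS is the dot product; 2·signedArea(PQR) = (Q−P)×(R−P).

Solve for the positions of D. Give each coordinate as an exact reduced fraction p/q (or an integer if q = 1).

1. D_x = -163/29  [A, C, D are collinear ∩ BD ⟂ AC]
2. D_y = -74/29  [A, C, D are collinear ∩ BD ⟂ AC]
   → D = (-163/29, -74/29)

D = (-163/29, -74/29)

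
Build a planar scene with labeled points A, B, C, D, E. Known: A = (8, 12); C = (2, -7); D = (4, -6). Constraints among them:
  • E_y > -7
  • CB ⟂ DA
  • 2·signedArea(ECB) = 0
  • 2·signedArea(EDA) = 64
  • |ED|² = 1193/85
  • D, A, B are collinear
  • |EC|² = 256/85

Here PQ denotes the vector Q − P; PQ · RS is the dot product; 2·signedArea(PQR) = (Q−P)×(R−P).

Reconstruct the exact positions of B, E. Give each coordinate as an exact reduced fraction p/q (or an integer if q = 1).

B = (314/85, -627/85)
E = (26/85, -563/85)

1. B_x = 314/85  [D, A, B are collinear ∩ CB ⟂ DA]
2. B_y = -627/85  [D, A, B are collinear ∩ CB ⟂ DA]
   → B = (314/85, -627/85)
3. E_x = 26/85  [2·signedArea(ECB) = 0 ∩ 2·signedArea(EDA) = 64]
4. E_y = -563/85  [2·signedArea(ECB) = 0 ∩ 2·signedArea(EDA) = 64]
   → E = (26/85, -563/85)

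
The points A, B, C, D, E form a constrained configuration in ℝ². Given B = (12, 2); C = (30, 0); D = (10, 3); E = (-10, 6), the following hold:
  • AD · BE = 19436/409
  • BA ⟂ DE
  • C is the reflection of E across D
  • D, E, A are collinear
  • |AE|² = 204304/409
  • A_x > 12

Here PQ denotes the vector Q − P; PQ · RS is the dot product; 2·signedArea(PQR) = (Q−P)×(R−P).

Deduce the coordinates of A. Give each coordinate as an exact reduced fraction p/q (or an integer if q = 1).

1. A_x = 4950/409  [D, E, A are collinear ∩ BA ⟂ DE]
2. A_y = 1098/409  [D, E, A are collinear ∩ BA ⟂ DE]
   → A = (4950/409, 1098/409)

A = (4950/409, 1098/409)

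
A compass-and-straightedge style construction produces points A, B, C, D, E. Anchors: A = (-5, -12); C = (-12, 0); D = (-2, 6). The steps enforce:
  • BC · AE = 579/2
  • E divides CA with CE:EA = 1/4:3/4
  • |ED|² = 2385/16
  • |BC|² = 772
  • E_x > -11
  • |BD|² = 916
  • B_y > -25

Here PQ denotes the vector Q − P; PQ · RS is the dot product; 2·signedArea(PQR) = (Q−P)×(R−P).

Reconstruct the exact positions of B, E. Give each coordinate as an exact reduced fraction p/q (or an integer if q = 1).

1. E_x = -41/4  [E divides CA with CE:EA = 1/4:3/4]
2. E_y = -3  [E divides CA with CE:EA = 1/4:3/4]
   → E = (-41/4, -3)
3. B_x = 2  [line 21/4·x + -9·y + -453/2 = 0 ∩ |BC|² = 772]
4. B_y = -24  [line 21/4·x + -9·y + -453/2 = 0 ∩ |BC|² = 772]
   → B = (2, -24)

B = (2, -24)
E = (-41/4, -3)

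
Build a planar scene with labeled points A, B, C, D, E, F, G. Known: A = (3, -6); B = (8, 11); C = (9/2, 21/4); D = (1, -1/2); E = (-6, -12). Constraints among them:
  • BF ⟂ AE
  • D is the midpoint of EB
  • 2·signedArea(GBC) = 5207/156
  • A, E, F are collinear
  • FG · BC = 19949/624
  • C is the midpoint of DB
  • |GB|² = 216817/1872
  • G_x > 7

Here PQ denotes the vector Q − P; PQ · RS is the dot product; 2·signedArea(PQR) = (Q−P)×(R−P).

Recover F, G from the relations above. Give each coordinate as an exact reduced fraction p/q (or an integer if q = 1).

F = (186/13, 20/13)
G = (189/26, 41/156)

1. F_x = 186/13  [A, E, F are collinear ∩ BF ⟂ AE]
2. F_y = 20/13  [A, E, F are collinear ∩ BF ⟂ AE]
   → F = (186/13, 20/13)
3. G_x = 189/26  [2·signedArea(GBC) = 5207/156 ∩ FG · BC = 19949/624]
4. G_y = 41/156  [2·signedArea(GBC) = 5207/156 ∩ FG · BC = 19949/624]
   → G = (189/26, 41/156)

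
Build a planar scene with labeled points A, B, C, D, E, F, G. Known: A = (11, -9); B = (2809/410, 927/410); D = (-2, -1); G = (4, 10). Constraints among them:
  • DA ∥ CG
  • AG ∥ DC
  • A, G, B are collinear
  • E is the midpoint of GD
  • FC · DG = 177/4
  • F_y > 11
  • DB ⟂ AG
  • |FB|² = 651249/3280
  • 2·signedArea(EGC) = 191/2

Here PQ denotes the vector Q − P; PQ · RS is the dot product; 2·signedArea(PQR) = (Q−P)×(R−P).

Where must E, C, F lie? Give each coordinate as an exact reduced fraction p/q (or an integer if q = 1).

1. E_x = 1  [E is the midpoint of GD]
2. E_y = 9/2  [E is the midpoint of GD]
   → E = (1, 9/2)
3. C_x = -9  [DA ∥ CG ∩ AG ∥ DC]
4. C_y = 18  [DA ∥ CG ∩ AG ∥ DC]
   → C = (-9, 18)
5. F_x = -4  [line -6·x + -11·y + 399/4 = 0 ∩ |FB|² = 651249/3280]
6. F_y = 45/4  [line -6·x + -11·y + 399/4 = 0 ∩ |FB|² = 651249/3280]
   → F = (-4, 45/4)

C = (-9, 18)
E = (1, 9/2)
F = (-4, 45/4)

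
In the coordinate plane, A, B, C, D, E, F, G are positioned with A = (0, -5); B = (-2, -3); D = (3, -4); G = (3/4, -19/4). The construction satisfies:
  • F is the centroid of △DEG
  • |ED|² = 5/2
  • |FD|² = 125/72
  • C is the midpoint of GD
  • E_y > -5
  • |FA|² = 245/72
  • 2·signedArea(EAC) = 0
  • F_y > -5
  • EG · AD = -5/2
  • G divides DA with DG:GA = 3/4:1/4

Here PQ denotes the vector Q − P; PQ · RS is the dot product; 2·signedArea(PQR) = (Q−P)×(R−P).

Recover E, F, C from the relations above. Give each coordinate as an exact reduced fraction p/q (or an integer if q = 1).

C = (15/8, -35/8)
E = (3/2, -9/2)
F = (7/4, -53/12)

1. E_x = 3/2  [line -3·x + -1·y + 0 = 0 ∩ |ED|² = 5/2]
2. E_y = -9/2  [line -3·x + -1·y + 0 = 0 ∩ |ED|² = 5/2]
   → E = (3/2, -9/2)
3. F_x = 7/4  [F is the centroid of △DEG]
4. F_y = -53/12  [F is the centroid of △DEG]
   → F = (7/4, -53/12)
5. C_x = 15/8  [2·signedArea(EAC) = 0 ∩ C is the midpoint of GD]
6. C_y = -35/8  [2·signedArea(EAC) = 0 ∩ C is the midpoint of GD]
   → C = (15/8, -35/8)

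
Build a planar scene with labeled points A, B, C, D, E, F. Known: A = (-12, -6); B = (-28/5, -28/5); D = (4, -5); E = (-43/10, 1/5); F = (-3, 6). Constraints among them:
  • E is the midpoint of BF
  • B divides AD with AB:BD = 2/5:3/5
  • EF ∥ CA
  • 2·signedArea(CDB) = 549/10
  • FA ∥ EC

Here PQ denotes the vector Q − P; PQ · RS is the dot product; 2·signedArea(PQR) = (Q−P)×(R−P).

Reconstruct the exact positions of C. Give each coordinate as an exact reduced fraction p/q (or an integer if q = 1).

C = (-133/10, -59/5)

1. C_x = -133/10  [EF ∥ CA ∩ FA ∥ EC]
2. C_y = -59/5  [EF ∥ CA ∩ FA ∥ EC]
   → C = (-133/10, -59/5)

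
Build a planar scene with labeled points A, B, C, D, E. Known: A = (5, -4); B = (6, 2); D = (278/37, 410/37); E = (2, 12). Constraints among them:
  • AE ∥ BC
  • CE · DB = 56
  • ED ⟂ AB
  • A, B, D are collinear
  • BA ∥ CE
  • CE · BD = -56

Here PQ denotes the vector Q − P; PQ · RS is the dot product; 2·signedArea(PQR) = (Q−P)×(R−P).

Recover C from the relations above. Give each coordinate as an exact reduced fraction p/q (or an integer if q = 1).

C = (3, 18)

1. C_x = 3  [BA ∥ CE ∩ AE ∥ BC]
2. C_y = 18  [BA ∥ CE ∩ AE ∥ BC]
   → C = (3, 18)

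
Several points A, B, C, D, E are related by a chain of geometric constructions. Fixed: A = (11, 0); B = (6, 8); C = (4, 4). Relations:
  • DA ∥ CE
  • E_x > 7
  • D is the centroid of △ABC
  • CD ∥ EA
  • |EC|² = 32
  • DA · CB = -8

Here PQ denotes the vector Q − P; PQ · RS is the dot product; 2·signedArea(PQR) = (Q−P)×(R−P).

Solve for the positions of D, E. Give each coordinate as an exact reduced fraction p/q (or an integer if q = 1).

1. D_x = 7  [D is the centroid of △ABC]
2. D_y = 4  [D is the centroid of △ABC]
   → D = (7, 4)
3. E_x = 8  [CD ∥ EA ∩ DA ∥ CE]
4. E_y = 0  [CD ∥ EA ∩ DA ∥ CE]
   → E = (8, 0)

D = (7, 4)
E = (8, 0)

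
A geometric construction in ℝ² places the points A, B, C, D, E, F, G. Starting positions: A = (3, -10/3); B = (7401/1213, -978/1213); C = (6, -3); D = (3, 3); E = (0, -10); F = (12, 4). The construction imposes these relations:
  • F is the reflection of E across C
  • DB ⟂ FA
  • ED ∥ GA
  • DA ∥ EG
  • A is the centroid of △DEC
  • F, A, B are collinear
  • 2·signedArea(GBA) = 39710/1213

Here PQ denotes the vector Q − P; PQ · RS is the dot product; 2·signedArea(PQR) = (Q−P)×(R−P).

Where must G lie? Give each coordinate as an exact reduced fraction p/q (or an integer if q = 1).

G = (0, -49/3)

1. G_x = 0  [ED ∥ GA ∩ DA ∥ EG]
2. G_y = -49/3  [ED ∥ GA ∩ DA ∥ EG]
   → G = (0, -49/3)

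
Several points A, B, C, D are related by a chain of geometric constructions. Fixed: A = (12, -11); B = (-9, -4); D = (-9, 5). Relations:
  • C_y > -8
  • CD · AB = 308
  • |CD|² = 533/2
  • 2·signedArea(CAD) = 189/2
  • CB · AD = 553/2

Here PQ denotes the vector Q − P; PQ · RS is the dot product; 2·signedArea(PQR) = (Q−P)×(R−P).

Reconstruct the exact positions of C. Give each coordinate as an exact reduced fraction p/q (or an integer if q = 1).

C = (3/2, -15/2)

1. C_x = 3/2  [2·signedArea(CAD) = 189/2 ∩ CD · AB = 308]
2. C_y = -15/2  [2·signedArea(CAD) = 189/2 ∩ CD · AB = 308]
   → C = (3/2, -15/2)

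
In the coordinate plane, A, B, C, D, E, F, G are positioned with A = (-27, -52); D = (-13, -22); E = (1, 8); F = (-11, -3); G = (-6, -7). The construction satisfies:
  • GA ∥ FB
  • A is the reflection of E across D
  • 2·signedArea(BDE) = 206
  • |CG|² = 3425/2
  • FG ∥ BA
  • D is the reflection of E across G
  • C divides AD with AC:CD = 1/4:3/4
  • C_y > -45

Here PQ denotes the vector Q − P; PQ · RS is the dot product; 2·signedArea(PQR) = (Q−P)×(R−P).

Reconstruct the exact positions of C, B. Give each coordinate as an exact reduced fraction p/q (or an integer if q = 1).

B = (-32, -48)
C = (-47/2, -89/2)

1. C_x = -47/2  [C divides AD with AC:CD = 1/4:3/4]
2. C_y = -89/2  [C divides AD with AC:CD = 1/4:3/4]
   → C = (-47/2, -89/2)
3. B_x = -32  [FG ∥ BA ∩ GA ∥ FB]
4. B_y = -48  [FG ∥ BA ∩ GA ∥ FB]
   → B = (-32, -48)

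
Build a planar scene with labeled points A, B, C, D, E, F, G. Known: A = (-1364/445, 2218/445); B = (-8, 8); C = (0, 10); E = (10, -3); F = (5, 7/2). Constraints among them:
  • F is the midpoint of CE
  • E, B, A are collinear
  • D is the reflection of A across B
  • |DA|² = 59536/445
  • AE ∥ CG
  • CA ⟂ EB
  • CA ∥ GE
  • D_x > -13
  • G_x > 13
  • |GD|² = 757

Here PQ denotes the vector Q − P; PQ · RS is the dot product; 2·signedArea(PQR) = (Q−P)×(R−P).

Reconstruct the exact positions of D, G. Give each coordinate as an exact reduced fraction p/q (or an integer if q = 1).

1. D_x = -5756/445  [D is the reflection of A across B]
2. D_y = 4902/445  [D is the reflection of A across B]
   → D = (-5756/445, 4902/445)
3. G_x = 5814/445  [CA ∥ GE ∩ AE ∥ CG]
4. G_y = 897/445  [CA ∥ GE ∩ AE ∥ CG]
   → G = (5814/445, 897/445)

D = (-5756/445, 4902/445)
G = (5814/445, 897/445)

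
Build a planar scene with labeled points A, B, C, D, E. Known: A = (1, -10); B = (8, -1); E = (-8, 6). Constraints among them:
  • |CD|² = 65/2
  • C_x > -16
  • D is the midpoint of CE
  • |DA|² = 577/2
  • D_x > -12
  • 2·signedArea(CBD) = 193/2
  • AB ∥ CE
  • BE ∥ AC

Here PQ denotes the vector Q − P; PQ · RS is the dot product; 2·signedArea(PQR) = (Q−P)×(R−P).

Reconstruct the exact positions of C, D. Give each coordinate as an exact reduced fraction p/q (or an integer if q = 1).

1. C_x = -15  [AB ∥ CE ∩ BE ∥ AC]
2. C_y = -3  [AB ∥ CE ∩ BE ∥ AC]
   → C = (-15, -3)
3. D_x = -23/2  [D is the midpoint of CE]
4. D_y = 3/2  [D is the midpoint of CE]
   → D = (-23/2, 3/2)

C = (-15, -3)
D = (-23/2, 3/2)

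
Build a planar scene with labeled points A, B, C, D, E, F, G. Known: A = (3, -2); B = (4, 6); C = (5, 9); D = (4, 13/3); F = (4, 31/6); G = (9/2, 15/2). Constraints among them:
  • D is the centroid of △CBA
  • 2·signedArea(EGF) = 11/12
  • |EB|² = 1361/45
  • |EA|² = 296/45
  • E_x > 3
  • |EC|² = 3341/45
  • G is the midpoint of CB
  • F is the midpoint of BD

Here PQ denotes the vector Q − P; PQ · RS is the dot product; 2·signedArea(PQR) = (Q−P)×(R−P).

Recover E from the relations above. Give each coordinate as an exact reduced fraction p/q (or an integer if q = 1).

1. E_x = 17/5  [line 7/3·x + -1/2·y + -23/3 = 0 ∩ |EA|² = 296/45]
2. E_y = 8/15  [line 7/3·x + -1/2·y + -23/3 = 0 ∩ |EA|² = 296/45]
   → E = (17/5, 8/15)

E = (17/5, 8/15)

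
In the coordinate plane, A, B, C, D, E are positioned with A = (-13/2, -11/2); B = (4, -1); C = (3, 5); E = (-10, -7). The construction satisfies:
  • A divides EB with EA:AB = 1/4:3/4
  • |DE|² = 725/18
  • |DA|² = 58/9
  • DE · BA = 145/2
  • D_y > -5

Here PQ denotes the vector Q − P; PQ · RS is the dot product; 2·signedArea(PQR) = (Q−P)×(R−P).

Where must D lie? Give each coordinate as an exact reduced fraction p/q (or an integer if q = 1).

D = (-25/6, -9/2)

1. D_x = -25/6  [line 21/2·x + 9/2·y + 64 = 0 ∩ |DA|² = 58/9]
2. D_y = -9/2  [line 21/2·x + 9/2·y + 64 = 0 ∩ |DA|² = 58/9]
   → D = (-25/6, -9/2)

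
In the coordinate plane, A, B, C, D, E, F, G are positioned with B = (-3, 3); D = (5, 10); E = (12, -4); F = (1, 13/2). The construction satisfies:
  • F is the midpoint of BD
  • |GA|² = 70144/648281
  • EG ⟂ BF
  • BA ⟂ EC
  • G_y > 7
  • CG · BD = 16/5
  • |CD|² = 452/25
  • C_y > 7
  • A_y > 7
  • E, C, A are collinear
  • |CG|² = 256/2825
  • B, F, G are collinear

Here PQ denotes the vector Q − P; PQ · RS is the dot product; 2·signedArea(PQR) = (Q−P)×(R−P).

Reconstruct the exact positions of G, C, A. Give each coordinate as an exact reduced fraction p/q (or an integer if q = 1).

1. G_x = 229/113  [B, F, G are collinear ∩ EG ⟂ BF]
2. G_y = 836/113  [B, F, G are collinear ∩ EG ⟂ BF]
   → G = (229/113, 836/113)
3. C_x = 9/5  [line -8·x + -7·y + 324/5 = 0 ∩ |CG|² = 256/2825]
4. C_y = 36/5  [line -8·x + -7·y + 324/5 = 0 ∩ |CG|² = 256/2825]
   → C = (9/5, 36/5)
5. A_x = 9837/5737  [E, C, A are collinear ∩ BA ⟂ EC]
6. A_y = 41844/5737  [E, C, A are collinear ∩ BA ⟂ EC]
   → A = (9837/5737, 41844/5737)

A = (9837/5737, 41844/5737)
C = (9/5, 36/5)
G = (229/113, 836/113)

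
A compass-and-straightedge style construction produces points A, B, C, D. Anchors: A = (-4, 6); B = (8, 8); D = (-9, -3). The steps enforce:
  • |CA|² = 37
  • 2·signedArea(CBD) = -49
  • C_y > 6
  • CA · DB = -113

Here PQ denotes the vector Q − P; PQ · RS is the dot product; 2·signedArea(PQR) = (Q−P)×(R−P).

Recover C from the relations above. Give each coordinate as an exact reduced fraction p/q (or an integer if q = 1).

C = (2, 7)

1. C_x = 2  [2·signedArea(CBD) = -49 ∩ CA · DB = -113]
2. C_y = 7  [2·signedArea(CBD) = -49 ∩ CA · DB = -113]
   → C = (2, 7)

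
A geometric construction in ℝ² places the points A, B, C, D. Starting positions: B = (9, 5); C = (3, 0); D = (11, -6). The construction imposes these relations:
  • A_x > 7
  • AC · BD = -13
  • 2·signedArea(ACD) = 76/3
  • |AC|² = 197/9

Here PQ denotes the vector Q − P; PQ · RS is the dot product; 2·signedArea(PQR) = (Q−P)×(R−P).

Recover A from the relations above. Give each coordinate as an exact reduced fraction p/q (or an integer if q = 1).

1. A_x = 23/3  [AC · BD = -13 ∩ 2·signedArea(ACD) = 76/3]
2. A_y = -1/3  [AC · BD = -13 ∩ 2·signedArea(ACD) = 76/3]
   → A = (23/3, -1/3)

A = (23/3, -1/3)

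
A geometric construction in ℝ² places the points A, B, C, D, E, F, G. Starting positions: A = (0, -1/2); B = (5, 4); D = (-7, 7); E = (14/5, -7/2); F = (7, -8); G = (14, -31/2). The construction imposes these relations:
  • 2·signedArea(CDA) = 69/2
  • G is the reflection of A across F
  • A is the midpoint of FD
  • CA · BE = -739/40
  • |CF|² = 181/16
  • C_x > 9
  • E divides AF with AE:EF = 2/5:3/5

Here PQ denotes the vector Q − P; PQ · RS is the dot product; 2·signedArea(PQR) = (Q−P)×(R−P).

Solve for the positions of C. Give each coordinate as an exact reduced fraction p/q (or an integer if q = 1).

1. C_x = 19/2  [2·signedArea(CDA) = 69/2 ∩ CA · BE = -739/40]
2. C_y = -23/4  [2·signedArea(CDA) = 69/2 ∩ CA · BE = -739/40]
   → C = (19/2, -23/4)

C = (19/2, -23/4)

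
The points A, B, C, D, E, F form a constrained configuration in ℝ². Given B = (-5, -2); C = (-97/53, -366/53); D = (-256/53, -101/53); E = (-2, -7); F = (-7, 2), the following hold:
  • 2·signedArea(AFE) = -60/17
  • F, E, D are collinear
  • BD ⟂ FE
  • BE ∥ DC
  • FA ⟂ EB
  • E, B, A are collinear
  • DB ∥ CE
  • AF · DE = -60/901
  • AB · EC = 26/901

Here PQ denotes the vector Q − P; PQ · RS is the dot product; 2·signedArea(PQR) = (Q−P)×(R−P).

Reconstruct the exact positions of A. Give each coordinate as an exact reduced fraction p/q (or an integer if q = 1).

1. A_x = -124/17  [E, B, A are collinear ∩ FA ⟂ EB]
2. A_y = 31/17  [E, B, A are collinear ∩ FA ⟂ EB]
   → A = (-124/17, 31/17)

A = (-124/17, 31/17)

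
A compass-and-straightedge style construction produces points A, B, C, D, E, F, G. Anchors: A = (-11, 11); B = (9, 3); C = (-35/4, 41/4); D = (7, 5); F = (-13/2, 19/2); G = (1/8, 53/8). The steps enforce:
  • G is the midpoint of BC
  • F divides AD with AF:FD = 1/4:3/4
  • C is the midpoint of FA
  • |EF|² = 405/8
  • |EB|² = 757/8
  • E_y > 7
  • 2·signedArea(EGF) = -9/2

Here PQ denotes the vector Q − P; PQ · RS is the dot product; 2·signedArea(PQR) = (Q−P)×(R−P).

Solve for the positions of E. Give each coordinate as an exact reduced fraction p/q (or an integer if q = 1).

E = (1/4, 29/4)

1. E_x = 1/4  [line -23/8·x + -53/8·y + 195/4 = 0 ∩ |EB|² = 757/8]
2. E_y = 29/4  [line -23/8·x + -53/8·y + 195/4 = 0 ∩ |EB|² = 757/8]
   → E = (1/4, 29/4)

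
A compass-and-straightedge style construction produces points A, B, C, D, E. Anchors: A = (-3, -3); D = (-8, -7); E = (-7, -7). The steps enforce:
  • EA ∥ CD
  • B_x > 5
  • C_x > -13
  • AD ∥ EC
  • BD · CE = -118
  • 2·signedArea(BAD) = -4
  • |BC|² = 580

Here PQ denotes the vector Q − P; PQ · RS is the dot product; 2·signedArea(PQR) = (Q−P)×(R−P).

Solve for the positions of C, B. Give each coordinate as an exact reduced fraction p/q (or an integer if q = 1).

B = (6, 5)
C = (-12, -11)

1. C_x = -12  [EA ∥ CD ∩ AD ∥ EC]
2. C_y = -11  [EA ∥ CD ∩ AD ∥ EC]
   → C = (-12, -11)
3. B_x = 6  [BD · CE = -118 ∩ 2·signedArea(BAD) = -4]
4. B_y = 5  [BD · CE = -118 ∩ 2·signedArea(BAD) = -4]
   → B = (6, 5)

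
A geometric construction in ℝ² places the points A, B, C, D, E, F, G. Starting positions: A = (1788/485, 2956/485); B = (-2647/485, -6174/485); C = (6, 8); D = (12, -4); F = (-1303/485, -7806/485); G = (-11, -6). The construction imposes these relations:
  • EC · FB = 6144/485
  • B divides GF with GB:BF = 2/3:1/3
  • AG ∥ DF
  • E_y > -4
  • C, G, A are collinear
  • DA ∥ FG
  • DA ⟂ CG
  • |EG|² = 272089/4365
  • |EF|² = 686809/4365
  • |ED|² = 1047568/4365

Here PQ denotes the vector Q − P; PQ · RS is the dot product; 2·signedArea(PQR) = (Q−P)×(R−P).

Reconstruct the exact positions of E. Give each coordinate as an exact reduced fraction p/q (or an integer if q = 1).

E = (-5072/1455, -5204/1455)

1. E_x = -5072/1455  [line 1344/485·x + -1632/485·y + -1152/485 = 0 ∩ |EF|² = 686809/4365]
2. E_y = -5204/1455  [line 1344/485·x + -1632/485·y + -1152/485 = 0 ∩ |EF|² = 686809/4365]
   → E = (-5072/1455, -5204/1455)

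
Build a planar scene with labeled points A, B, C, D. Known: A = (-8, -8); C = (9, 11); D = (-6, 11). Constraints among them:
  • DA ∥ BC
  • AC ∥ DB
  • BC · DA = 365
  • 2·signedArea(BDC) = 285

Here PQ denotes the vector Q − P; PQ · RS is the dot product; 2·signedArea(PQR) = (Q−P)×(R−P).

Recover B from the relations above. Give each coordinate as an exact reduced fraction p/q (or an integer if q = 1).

B = (11, 30)

1. B_x = 11  [DA ∥ BC ∩ AC ∥ DB]
2. B_y = 30  [DA ∥ BC ∩ AC ∥ DB]
   → B = (11, 30)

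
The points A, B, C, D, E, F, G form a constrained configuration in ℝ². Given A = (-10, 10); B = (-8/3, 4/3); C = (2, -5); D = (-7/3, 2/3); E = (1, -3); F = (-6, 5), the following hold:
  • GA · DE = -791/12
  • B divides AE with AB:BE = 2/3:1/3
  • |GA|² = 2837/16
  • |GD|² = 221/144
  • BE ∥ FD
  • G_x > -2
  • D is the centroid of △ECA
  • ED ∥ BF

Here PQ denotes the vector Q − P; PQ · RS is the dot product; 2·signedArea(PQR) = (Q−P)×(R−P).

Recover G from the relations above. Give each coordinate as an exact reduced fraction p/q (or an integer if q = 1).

G = (-3/2, -1/4)

1. G_x = -3/2  [line -10/3·x + 11/3·y + -49/12 = 0 ∩ |GD|² = 221/144]
2. G_y = -1/4  [line -10/3·x + 11/3·y + -49/12 = 0 ∩ |GD|² = 221/144]
   → G = (-3/2, -1/4)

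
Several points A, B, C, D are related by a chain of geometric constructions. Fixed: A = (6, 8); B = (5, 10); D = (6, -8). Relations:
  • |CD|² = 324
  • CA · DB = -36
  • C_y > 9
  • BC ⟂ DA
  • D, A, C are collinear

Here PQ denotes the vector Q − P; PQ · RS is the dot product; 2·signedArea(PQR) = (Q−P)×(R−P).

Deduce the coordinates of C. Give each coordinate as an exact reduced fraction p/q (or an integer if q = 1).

C = (6, 10)

1. C_x = 6  [D, A, C are collinear ∩ BC ⟂ DA]
2. C_y = 10  [D, A, C are collinear ∩ BC ⟂ DA]
   → C = (6, 10)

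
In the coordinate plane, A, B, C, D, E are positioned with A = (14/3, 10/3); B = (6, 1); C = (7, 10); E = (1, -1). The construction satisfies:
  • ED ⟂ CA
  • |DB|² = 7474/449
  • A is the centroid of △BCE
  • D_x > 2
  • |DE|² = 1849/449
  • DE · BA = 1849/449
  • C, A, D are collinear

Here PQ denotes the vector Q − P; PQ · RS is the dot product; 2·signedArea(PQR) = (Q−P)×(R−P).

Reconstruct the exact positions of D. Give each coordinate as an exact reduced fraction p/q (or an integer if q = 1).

D = (1309/449, -750/449)

1. D_x = 1309/449  [C, A, D are collinear ∩ ED ⟂ CA]
2. D_y = -750/449  [C, A, D are collinear ∩ ED ⟂ CA]
   → D = (1309/449, -750/449)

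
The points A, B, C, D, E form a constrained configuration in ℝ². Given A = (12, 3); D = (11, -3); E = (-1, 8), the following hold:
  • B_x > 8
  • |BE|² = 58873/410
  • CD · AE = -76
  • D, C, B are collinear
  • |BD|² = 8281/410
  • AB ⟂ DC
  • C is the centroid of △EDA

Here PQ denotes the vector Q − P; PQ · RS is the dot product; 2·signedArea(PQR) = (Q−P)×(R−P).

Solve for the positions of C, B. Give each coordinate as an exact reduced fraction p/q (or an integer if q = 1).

1. C_x = 22/3  [C is the centroid of △EDA]
2. C_y = 8/3  [C is the centroid of △EDA]
   → C = (22/3, 8/3)
3. B_x = 3509/410  [D, C, B are collinear ∩ AB ⟂ DC]
4. B_y = 317/410  [D, C, B are collinear ∩ AB ⟂ DC]
   → B = (3509/410, 317/410)

B = (3509/410, 317/410)
C = (22/3, 8/3)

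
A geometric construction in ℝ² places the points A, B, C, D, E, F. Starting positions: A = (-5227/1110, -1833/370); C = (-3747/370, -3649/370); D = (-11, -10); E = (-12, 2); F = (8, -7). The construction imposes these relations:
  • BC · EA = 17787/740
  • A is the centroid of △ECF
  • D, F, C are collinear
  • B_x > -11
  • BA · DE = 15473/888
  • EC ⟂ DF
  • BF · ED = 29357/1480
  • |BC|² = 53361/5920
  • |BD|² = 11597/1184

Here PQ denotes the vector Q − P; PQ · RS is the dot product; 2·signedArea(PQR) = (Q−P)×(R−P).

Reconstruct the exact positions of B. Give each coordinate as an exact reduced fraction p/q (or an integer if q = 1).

1. B_x = -15681/1480  [BA · DE = 15473/888 ∩ BC · EA = 17787/740]
2. B_y = -10207/1480  [BA · DE = 15473/888 ∩ BC · EA = 17787/740]
   → B = (-15681/1480, -10207/1480)

B = (-15681/1480, -10207/1480)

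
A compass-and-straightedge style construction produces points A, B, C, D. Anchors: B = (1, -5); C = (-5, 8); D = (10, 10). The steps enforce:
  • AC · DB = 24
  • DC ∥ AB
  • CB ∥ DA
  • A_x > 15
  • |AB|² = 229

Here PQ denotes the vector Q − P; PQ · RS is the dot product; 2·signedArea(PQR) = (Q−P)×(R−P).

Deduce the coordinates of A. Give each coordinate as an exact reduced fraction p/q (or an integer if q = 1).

A = (16, -3)

1. A_x = 16  [DC ∥ AB ∩ CB ∥ DA]
2. A_y = -3  [DC ∥ AB ∩ CB ∥ DA]
   → A = (16, -3)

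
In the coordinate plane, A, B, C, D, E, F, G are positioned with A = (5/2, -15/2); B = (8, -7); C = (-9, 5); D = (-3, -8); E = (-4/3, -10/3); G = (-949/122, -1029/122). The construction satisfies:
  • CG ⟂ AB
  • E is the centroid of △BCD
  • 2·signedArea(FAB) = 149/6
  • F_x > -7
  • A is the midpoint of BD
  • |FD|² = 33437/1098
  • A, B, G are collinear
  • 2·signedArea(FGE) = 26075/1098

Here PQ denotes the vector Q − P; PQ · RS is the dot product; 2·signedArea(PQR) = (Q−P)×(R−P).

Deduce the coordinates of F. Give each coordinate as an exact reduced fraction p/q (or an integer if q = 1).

1. F_x = -2413/366  [2·signedArea(FAB) = 149/6 ∩ 2·signedArea(FGE) = 26075/1098]
2. F_y = -465/122  [2·signedArea(FAB) = 149/6 ∩ 2·signedArea(FGE) = 26075/1098]
   → F = (-2413/366, -465/122)

F = (-2413/366, -465/122)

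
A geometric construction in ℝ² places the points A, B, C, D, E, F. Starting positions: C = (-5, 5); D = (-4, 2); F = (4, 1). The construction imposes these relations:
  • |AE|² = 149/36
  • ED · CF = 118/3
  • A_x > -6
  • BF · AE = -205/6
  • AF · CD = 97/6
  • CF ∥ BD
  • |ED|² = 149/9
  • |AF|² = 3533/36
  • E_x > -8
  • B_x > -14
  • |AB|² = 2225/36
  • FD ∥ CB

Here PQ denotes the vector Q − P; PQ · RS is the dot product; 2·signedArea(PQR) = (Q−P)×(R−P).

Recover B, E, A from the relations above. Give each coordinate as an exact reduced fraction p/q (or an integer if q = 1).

A = (-17/3, 19/6)
B = (-13, 6)
E = (-22/3, 13/3)

1. B_x = -13  [CF ∥ BD ∩ FD ∥ CB]
2. B_y = 6  [CF ∥ BD ∩ FD ∥ CB]
   → B = (-13, 6)
3. A_x = -17/3  [line -1·x + 3·y + -91/6 = 0 ∩ |AB|² = 2225/36]
4. A_y = 19/6  [line -1·x + 3·y + -91/6 = 0 ∩ |AB|² = 2225/36]
   → A = (-17/3, 19/6)
5. E_x = -22/3  [ED · CF = 118/3 ∩ BF · AE = -205/6]
6. E_y = 13/3  [ED · CF = 118/3 ∩ BF · AE = -205/6]
   → E = (-22/3, 13/3)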